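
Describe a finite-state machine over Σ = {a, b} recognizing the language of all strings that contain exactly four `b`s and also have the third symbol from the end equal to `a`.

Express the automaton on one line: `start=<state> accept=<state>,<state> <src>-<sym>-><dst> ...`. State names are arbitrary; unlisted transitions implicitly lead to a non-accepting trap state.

start=q0 accept=q8,q13,q14,q16 q0-a->q0 q0-b->q1 q1-a->q1 q1-b->q2 q2-a->q3 q2-b->q4 q3-a->q3 q3-b->q5 q4-a->q6 q4-b->q7 q5-a->q6 q5-b->q8 q6-a->q9 q6-b->q10 q7-a->q11 q7-b->q12 q8-a->q11 q8-b->q12 q9-a->q9 q9-b->q13 q10-a->q14 q10-b->q12 q11-a->q15 q11-b->q12 q12-a->q12 q12-b->q12 q13-a->q14 q13-b->q12 q14-a->q15 q14-b->q12 q15-a->q16 q15-b->q12 q16-a->q16 q16-b->q12

Build one automaton per condition and run them in lockstep. The first has 6 states tracking the count of `b`s, saturating at 5; the second has 15 states tracking the last 3 symbols read. A product state is a pair (one from each), accepting exactly when both do. Equivalent product states are then merged.
With 17 states:
          a    b  
>  q0     q0   q1 
   q1     q1   q2 
   q2     q3   q4 
   q3     q3   q5 
   q4     q6   q7 
   q5     q6   q8 
   q6     q9  q10 
   q7    q11  q12 
 * q8    q11  q12 
   q9     q9  q13 
   q10   q14  q12 
   q11   q15  q12 
   q12   q12  q12 
 * q13   q14  q12 
 * q14   q15  q12 
   q15   q16  q12 
 * q16   q16  q12 
(> = start, * = accepting)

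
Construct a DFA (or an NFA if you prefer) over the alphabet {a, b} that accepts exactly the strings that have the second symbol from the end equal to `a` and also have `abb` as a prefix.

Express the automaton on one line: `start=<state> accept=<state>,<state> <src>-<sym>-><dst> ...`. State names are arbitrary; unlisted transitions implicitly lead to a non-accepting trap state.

start=q0 accept=q6,q7 q0-a->q1 q0-b->q2 q1-a->q2 q1-b->q3 q2-a->q2 q2-b->q2 q3-a->q2 q3-b->q4 q4-a->q5 q4-b->q4 q5-a->q6 q5-b->q7 q6-a->q6 q6-b->q7 q7-a->q5 q7-b->q4

Run two small machines in parallel and take their product. The first has 7 states tracking the last 2 symbols read; the second has 5 states tracking whether the input so far still matches the prefix `abb`. A product state is a pair (one from each), accepting exactly when both do. Minimizing collapses redundant product states.
An 8-state machine:
        a   b  
>  q0   q1  q2 
   q1   q2  q3 
   q2   q2  q2 
   q3   q2  q4 
   q4   q5  q4 
   q5   q6  q7 
 * q6   q6  q7 
 * q7   q5  q4 
(> = start, * = accepting)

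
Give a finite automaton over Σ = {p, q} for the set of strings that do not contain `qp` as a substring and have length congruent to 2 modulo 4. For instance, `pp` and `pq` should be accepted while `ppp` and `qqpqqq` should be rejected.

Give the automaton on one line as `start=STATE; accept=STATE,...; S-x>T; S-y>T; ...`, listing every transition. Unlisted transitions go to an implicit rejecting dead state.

Build one automaton per condition and run them in lockstep. The first has 3 states tracking partial matches of the forbidden pattern `qp`; the second has 4 states tracking the input length modulo 4. A product state is a pair (one from each), accepting exactly when both do. Minimizing collapses redundant product states.
       p  q 
>  A   B  C 
   B   D  E 
   C   F  E 
 * D   G  H 
 * E   F  H 
   F   F  F 
   G   A  I 
   H   F  I 
   I   F  C 
(> = start, * = accepting)

start=A; accept=D,E; A-p>B; A-q>C; B-p>D; B-q>E; C-p>F; C-q>E; D-p>G; D-q>H; E-p>F; E-q>H; F-p>F; F-q>F; G-p>A; G-q>I; H-p>F; H-q>I; I-p>F; I-q>C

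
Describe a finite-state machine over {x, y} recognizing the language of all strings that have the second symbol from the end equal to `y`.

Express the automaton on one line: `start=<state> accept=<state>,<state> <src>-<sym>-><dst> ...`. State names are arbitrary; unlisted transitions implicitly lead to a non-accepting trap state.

Because acceptance depends on a position counted from the end, the machine has to buffer the most recent 2 symbols. Make each state the string of the last up-to-2 symbols read; on input `x` shift the window left and append `x`. Accept when the buffered window has length 2 and begins with `y`.
7 states suffice.
       x  y 
>  A   B  C 
   B   D  E 
   C   F  G 
   D   D  E 
   E   F  G 
 * F   D  E 
 * G   F  G 
(> = start, * = accepting)

start=A accept=F,G A-x->B A-y->C B-x->D B-y->E C-x->F C-y->G D-x->D D-y->E E-x->F E-y->G F-x->D F-y->E G-x->F G-y->G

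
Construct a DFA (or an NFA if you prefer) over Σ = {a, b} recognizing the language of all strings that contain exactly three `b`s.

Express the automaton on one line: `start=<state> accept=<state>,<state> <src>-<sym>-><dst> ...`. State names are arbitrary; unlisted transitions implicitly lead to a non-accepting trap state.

start=S0 accept=S3 S0-a->S0 S0-b->S1 S1-a->S1 S1-b->S2 S2-a->S2 S2-b->S3 S3-a->S3 S3-b->S4 S4-a->S4 S4-b->S4

Only the number of `b`s matters, and only up to 4. Make a chain S0 → S1 → S2 → S3 → S4 advanced by each `b` (with S4 absorbing); every other symbol self-loops. The accepting set is {S3}.
With 5 states:
        a   b  
>  S0   S0  S1 
   S1   S1  S2 
   S2   S2  S3 
 * S3   S3  S4 
   S4   S4  S4 
(> = start, * = accepting)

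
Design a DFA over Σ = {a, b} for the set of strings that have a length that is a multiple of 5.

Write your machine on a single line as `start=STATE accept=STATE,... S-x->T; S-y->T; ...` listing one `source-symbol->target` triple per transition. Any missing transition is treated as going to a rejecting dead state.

Only the length mod 5 matters, so use a 5-cycle: from any state, every input symbol moves to the next state, wrapping S4 back to S0. Mark S0 accepting.
With 5 states:
        a   b  
>* S0   S1  S1 
   S1   S2  S2 
   S2   S3  S3 
   S3   S4  S4 
   S4   S0  S0 
(> = start, * = accepting)

start=S0; accept=S0; S0-a->S1; S0-b->S1; S1-a->S2; S1-b->S2; S2-a->S3; S2-b->S3; S3-a->S4; S3-b->S4; S4-a->S0; S4-b->S0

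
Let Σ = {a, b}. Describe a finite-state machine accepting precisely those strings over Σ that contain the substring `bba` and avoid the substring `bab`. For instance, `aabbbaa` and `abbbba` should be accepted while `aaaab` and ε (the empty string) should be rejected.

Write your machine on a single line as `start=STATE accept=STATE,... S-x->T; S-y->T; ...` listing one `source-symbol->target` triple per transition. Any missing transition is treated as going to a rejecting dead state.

start=q0; accept=q5,q8,q10; q0-a->q0; q0-b->q1; q1-a->q2; q1-b->q3; q2-a->q0; q2-b->q4; q3-a->q5; q3-b->q3; q4-a->q6; q4-b->q7; q5-a->q8; q5-b->q9; q6-a->q6; q6-b->q4; q7-a->q9; q7-b->q7; q8-a->q8; q8-b->q10; q9-a->q9; q9-b->q9; q10-a->q5; q10-b->q10

Build one automaton per condition and run them in lockstep. One (4 states) tracks whether and how much of `bba` has been seen; the other (4 states) tracks partial matches of the forbidden pattern `bab`. Each combined state is a pair, one component from each; accept when both components accept.
An 11-state machine:
          a    b  
>  q0     q0   q1 
   q1     q2   q3 
   q2     q0   q4 
   q3     q5   q3 
   q4     q6   q7 
 * q5     q8   q9 
   q6     q6   q4 
   q7     q9   q7 
 * q8     q8  q10 
   q9     q9   q9 
 * q10    q5  q10 
(> = start, * = accepting)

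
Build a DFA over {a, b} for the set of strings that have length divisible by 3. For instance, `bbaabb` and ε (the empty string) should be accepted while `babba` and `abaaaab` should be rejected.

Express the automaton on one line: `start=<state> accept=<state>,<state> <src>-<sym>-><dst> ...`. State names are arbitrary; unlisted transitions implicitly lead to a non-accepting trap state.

Count input length modulo 3: every symbol advances one step around the cycle q0 → q1 → q2 → q0. Accept at q0.
3 states suffice.
        a   b  
>* q0   q1  q1 
   q1   q2  q2 
   q2   q0  q0 
(> = start, * = accepting)

start=q0 accept=q0 q0-a->q1 q0-b->q1 q1-a->q2 q1-b->q2 q2-a->q0 q2-b->q0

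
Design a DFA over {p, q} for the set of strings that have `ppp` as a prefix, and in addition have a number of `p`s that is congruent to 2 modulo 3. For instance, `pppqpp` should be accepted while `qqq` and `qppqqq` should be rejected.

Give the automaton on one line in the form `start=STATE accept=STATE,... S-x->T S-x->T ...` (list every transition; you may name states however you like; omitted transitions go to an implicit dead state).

start=s0 accept=s6 s0-p->s1 s0-q->s2 s1-p->s3 s1-q->s2 s2-p->s2 s2-q->s2 s3-p->s4 s3-q->s2 s4-p->s5 s4-q->s4 s5-p->s6 s5-q->s5 s6-p->s4 s6-q->s6

Handle the two conditions separately and then intersect. The first has 5 states tracking whether the input so far still matches the prefix `ppp`; the second has 3 states tracking the count of `p`s modulo 3. A product state is a pair (one from each), accepting exactly when both do. Equivalent product states are then merged.
A 7-state machine:
        p   q  
>  s0   s1  s2 
   s1   s3  s2 
   s2   s2  s2 
   s3   s4  s2 
   s4   s5  s4 
   s5   s6  s5 
 * s6   s4  s6 
(> = start, * = accepting)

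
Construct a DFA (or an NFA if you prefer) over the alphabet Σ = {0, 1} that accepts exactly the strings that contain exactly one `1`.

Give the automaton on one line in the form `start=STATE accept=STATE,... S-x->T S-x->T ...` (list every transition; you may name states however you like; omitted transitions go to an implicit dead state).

start=A accept=B A-0->A A-1->B B-0->B B-1->C C-0->C C-1->C

Only the number of `1`s matters, and only up to 2. Make a chain A → B → C advanced by each `1` (with C absorbing); every other symbol self-loops. The accepting set is {B}.
With 3 states:
       0  1 
>  A   A  B 
 * B   B  C 
   C   C  C 
(> = start, * = accepting)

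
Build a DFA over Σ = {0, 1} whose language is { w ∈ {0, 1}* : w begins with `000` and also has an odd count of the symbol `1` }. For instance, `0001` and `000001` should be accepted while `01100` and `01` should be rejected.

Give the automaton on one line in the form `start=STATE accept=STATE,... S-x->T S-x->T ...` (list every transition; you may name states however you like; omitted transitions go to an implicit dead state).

Run two small machines in parallel and take their product. One (5 states) tracks whether the input so far still matches the prefix `000`; the other (2 states) tracks the count of `1`s modulo 2. Each combined state is a pair, one component from each; accept when both components accept.
With 7 states:
        0   1  
>  S0   S1  S2 
   S1   S3  S2 
   S2   S2  S4 
   S3   S5  S2 
   S4   S4  S2 
   S5   S5  S6 
 * S6   S6  S5 
(> = start, * = accepting)

start=S0 accept=S6 S0-0->S1 S0-1->S2 S1-0->S3 S1-1->S2 S2-0->S2 S2-1->S4 S3-0->S5 S3-1->S2 S4-0->S4 S4-1->S2 S5-0->S5 S5-1->S6 S6-0->S6 S6-1->S5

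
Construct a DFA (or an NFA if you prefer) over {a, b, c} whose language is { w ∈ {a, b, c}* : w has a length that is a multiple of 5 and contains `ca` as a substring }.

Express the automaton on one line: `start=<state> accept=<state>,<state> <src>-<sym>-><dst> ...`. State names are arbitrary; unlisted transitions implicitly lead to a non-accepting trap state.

Build one automaton per condition and run them in lockstep. The first has 5 states tracking the input length modulo 5; the second has 3 states tracking whether and how much of `ca` has been seen. A product state is a pair (one from each), accepting exactly when both do.
          a    b    c  
>  q0     q1   q1   q2 
   q1     q3   q3   q4 
   q2     q5   q3   q4 
   q3     q6   q6   q7 
   q4     q8   q6   q7 
   q5     q8   q8   q8 
   q6     q9   q9  q10 
   q7    q11   q9  q10 
   q8    q11  q11  q11 
   q9     q0   q0  q12 
   q10   q13   q0  q12 
   q11   q13  q13  q13 
   q12   q14   q1   q2 
 * q13   q14  q14  q14 
   q14    q5   q5   q5 
(> = start, * = accepting)

start=q0 accept=q13 q0-a->q1 q0-b->q1 q0-c->q2 q1-a->q3 q1-b->q3 q1-c->q4 q2-a->q5 q2-b->q3 q2-c->q4 q3-a->q6 q3-b->q6 q3-c->q7 q4-a->q8 q4-b->q6 q4-c->q7 q5-a->q8 q5-b->q8 q5-c->q8 q6-a->q9 q6-b->q9 q6-c->q10 q7-a->q11 q7-b->q9 q7-c->q10 q8-a->q11 q8-b->q11 q8-c->q11 q9-a->q0 q9-b->q0 q9-c->q12 q10-a->q13 q10-b->q0 q10-c->q12 q11-a->q13 q11-b->q13 q11-c->q13 q12-a->q14 q12-b->q1 q12-c->q2 q13-a->q14 q13-b->q14 q13-c->q14 q14-a->q5 q14-b->q5 q14-c->q5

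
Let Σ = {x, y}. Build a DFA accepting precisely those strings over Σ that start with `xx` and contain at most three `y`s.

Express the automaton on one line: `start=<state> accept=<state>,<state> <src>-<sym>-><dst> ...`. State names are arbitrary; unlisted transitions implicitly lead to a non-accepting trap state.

start=q0 accept=q3,q4,q5,q6 q0-x->q1 q0-y->q2 q1-x->q3 q1-y->q2 q2-x->q2 q2-y->q2 q3-x->q3 q3-y->q4 q4-x->q4 q4-y->q5 q5-x->q5 q5-y->q6 q6-x->q6 q6-y->q2

Handle the two conditions separately and then intersect. The first has 4 states tracking whether the input so far still matches the prefix `xx`; the second has 5 states tracking the count of `y`s, saturating at 4. A product state is a pair (one from each), accepting exactly when both do. After merging equivalent states the machine shrinks.
A 7-state machine:
        x   y  
>  q0   q1  q2 
   q1   q3  q2 
   q2   q2  q2 
 * q3   q3  q4 
 * q4   q4  q5 
 * q5   q5  q6 
 * q6   q6  q2 
(> = start, * = accepting)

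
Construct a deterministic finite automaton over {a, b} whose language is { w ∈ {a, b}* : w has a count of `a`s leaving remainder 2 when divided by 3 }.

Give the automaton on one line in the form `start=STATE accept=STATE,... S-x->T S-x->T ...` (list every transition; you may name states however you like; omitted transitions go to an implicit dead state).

The only thing that matters is how many `a`s have appeared, reduced mod 3. Use one state per residue: S0 for 0, …, S2 for 2. Reading `a` moves to the next residue; anything else stays put. S2 is accepting.
3 states suffice.
        a   b  
>  S0   S1  S0 
   S1   S2  S1 
 * S2   S0  S2 
(> = start, * = accepting)

start=S0 accept=S2 S0-a->S1 S0-b->S0 S1-a->S2 S1-b->S1 S2-a->S0 S2-b->S2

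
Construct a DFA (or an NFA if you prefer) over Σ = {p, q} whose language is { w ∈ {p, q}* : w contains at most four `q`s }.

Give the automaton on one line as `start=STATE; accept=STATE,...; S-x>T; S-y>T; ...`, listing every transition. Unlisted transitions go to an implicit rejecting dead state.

Count `q`s, saturating at 5: states S0 through S4 mean 0 through 4 `q`s seen; S5 means more than 4. Each `q` increments (capped at S5); other symbols loop. Accept from {S0, S1, S2, S3, S4}.
6 states suffice.
        p   q  
>* S0   S0  S1 
 * S1   S1  S2 
 * S2   S2  S3 
 * S3   S3  S4 
 * S4   S4  S5 
   S5   S5  S5 
(> = start, * = accepting)

start=S0; accept=S0,S1,S2,S3,S4; S0-p>S0; S0-q>S1; S1-p>S1; S1-q>S2; S2-p>S2; S2-q>S3; S3-p>S3; S3-q>S4; S4-p>S4; S4-q>S5; S5-p>S5; S5-q>S5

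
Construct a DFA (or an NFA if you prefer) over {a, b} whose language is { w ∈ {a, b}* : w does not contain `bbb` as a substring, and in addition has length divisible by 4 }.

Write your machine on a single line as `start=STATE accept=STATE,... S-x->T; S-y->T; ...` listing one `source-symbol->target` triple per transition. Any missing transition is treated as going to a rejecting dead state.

Handle the two conditions separately and then intersect. One (4 states) tracks partial matches of the forbidden pattern `bbb`; the other (4 states) tracks the input length modulo 4. Each combined state is a pair, one component from each; accept when both components accept.
With 16 states:
          a    b  
>* q0     q1   q2 
   q1     q3   q4 
   q2     q3   q5 
   q3     q6   q7 
   q4     q6   q8 
   q5     q6   q9 
   q6     q0  q10 
   q7     q0  q11 
   q8     q0  q12 
   q9    q12  q12 
 * q10    q1  q13 
 * q11    q1  q14 
   q12   q14  q14 
   q13    q3  q15 
   q14   q15  q15 
   q15    q9   q9 
(> = start, * = accepting)

start=q0; accept=q0,q10,q11; q0-a->q1; q0-b->q2; q1-a->q3; q1-b->q4; q2-a->q3; q2-b->q5; q3-a->q6; q3-b->q7; q4-a->q6; q4-b->q8; q5-a->q6; q5-b->q9; q6-a->q0; q6-b->q10; q7-a->q0; q7-b->q11; q8-a->q0; q8-b->q12; q9-a->q12; q9-b->q12; q10-a->q1; q10-b->q13; q11-a->q1; q11-b->q14; q12-a->q14; q12-b->q14; q13-a->q3; q13-b->q15; q14-a->q15; q14-b->q15; q15-a->q9; q15-b->q9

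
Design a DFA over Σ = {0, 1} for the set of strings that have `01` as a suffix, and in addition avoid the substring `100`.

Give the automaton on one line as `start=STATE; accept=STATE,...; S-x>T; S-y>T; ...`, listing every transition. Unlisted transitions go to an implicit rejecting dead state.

Run two small machines in parallel and take their product. The first has 3 states tracking how much of the suffix `01` has currently been matched; the second has 4 states tracking partial matches of the forbidden pattern `100`. A product state is a pair (one from each), accepting exactly when both do. Equivalent product states are then merged.
With 6 states:
        0   1  
>  q0   q1  q2 
   q1   q1  q3 
   q2   q4  q2 
 * q3   q4  q2 
   q4   q5  q3 
   q5   q5  q5 
(> = start, * = accepting)

start=q0; accept=q3; q0-0>q1; q0-1>q2; q1-0>q1; q1-1>q3; q2-0>q4; q2-1>q2; q3-0>q4; q3-1>q2; q4-0>q5; q4-1>q3; q5-0>q5; q5-1>q5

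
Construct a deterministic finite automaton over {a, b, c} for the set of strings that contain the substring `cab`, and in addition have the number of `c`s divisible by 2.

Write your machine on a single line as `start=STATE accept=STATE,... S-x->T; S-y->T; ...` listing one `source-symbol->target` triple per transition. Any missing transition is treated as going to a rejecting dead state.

Run two small machines in parallel and take their product. The first has 4 states tracking whether and how much of `cab` has been seen; the second has 2 states tracking the count of `c`s modulo 2. A product state is a pair (one from each), accepting exactly when both do.
An 8-state machine:
        a   b   c  
>  s0   s0  s0  s1 
   s1   s2  s3  s4 
   s2   s3  s5  s4 
   s3   s3  s3  s4 
   s4   s6  s0  s1 
   s5   s5  s5  s7 
   s6   s0  s7  s1 
 * s7   s7  s7  s5 
(> = start, * = accepting)

start=s0; accept=s7; s0-a->s0; s0-b->s0; s0-c->s1; s1-a->s2; s1-b->s3; s1-c->s4; s2-a->s3; s2-b->s5; s2-c->s4; s3-a->s3; s3-b->s3; s3-c->s4; s4-a->s6; s4-b->s0; s4-c->s1; s5-a->s5; s5-b->s5; s5-c->s7; s6-a->s0; s6-b->s7; s6-c->s1; s7-a->s7; s7-b->s7; s7-c->s5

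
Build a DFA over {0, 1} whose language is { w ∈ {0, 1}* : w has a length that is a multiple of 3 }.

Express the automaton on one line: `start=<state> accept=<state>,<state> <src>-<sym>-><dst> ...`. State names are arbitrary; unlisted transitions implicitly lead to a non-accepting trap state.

Count input length modulo 3: every symbol advances one step around the cycle q0 → q1 → q2 → q0. Accept at q0.
        0   1  
>* q0   q1  q1 
   q1   q2  q2 
   q2   q0  q0 
(> = start, * = accepting)

start=q0 accept=q0 q0-0->q1 q0-1->q1 q1-0->q2 q1-1->q2 q2-0->q0 q2-1->q0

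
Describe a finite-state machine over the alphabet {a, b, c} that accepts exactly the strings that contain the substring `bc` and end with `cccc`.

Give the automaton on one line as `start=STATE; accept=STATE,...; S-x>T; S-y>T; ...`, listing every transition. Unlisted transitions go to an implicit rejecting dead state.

start=q0; accept=q6; q0-a>q0; q0-b>q1; q0-c>q0; q1-a>q0; q1-b>q1; q1-c>q2; q2-a>q3; q2-b>q3; q2-c>q4; q3-a>q3; q3-b>q3; q3-c>q2; q4-a>q3; q4-b>q3; q4-c>q5; q5-a>q3; q5-b>q3; q5-c>q6; q6-a>q3; q6-b>q3; q6-c>q6

Run two small machines in parallel and take their product. One (3 states) tracks whether and how much of `bc` has been seen; the other (5 states) tracks how much of the suffix `cccc` has currently been matched. Each combined state is a pair, one component from each; accept when both components accept. Minimizing collapses redundant product states.
With 7 states:
        a   b   c  
>  q0   q0  q1  q0 
   q1   q0  q1  q2 
   q2   q3  q3  q4 
   q3   q3  q3  q2 
   q4   q3  q3  q5 
   q5   q3  q3  q6 
 * q6   q3  q3  q6 
(> = start, * = accepting)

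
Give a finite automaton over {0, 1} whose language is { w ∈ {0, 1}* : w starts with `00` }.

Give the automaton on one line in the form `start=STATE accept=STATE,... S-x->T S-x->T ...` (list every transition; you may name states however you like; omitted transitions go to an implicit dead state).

start=A accept=C A-0->B A-1->D B-0->C B-1->D C-0->C C-1->C D-0->D D-1->D

Walk along `00` while the input agrees: from A take `0` to B, and so on. Any deviation drops to the rejecting sink D. Once C is reached the prefix is confirmed and every continuation is accepted.
4 states suffice.
       0  1 
>  A   B  D 
   B   C  D 
 * C   C  C 
   D   D  D 
(> = start, * = accepting)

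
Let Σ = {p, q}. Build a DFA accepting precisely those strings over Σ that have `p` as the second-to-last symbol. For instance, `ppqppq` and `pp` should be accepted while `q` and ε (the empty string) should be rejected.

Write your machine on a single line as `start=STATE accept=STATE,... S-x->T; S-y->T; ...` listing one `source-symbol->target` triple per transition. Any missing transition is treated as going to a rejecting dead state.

Because acceptance depends on a position counted from the end, the machine has to buffer the most recent 2 symbols. Make each state the string of the last up-to-2 symbols read; on input `x` shift the window left and append `x`. Accept when the buffered window has length 2 and begins with `p`.
7 states suffice.
        p   q  
>  s0   s1  s2 
   s1   s3  s4 
   s2   s5  s6 
 * s3   s3  s4 
 * s4   s5  s6 
   s5   s3  s4 
   s6   s5  s6 
(> = start, * = accepting)

start=s0; accept=s3,s4; s0-p->s1; s0-q->s2; s1-p->s3; s1-q->s4; s2-p->s5; s2-q->s6; s3-p->s3; s3-q->s4; s4-p->s5; s4-q->s6; s5-p->s3; s5-q->s4; s6-p->s5; s6-q->s6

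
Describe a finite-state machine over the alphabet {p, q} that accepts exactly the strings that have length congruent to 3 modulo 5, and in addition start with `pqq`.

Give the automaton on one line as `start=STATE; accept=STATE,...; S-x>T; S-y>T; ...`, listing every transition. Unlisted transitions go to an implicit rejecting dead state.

Build one automaton per condition and run them in lockstep. The first has 5 states tracking the input length modulo 5; the second has 5 states tracking whether the input so far still matches the prefix `pqq`. A product state is a pair (one from each), accepting exactly when both do.
With 13 states:
          p    q  
>  s0     s1   s2 
   s1     s3   s4 
   s2     s3   s3 
   s3     s5   s5 
   s4     s5   s6 
   s5     s7   s7 
 * s6     s8   s8 
   s7     s9   s9 
   s8    s10  s10 
   s9     s2   s2 
   s10   s11  s11 
   s11   s12  s12 
   s12    s6   s6 
(> = start, * = accepting)

start=s0; accept=s6; s0-p>s1; s0-q>s2; s1-p>s3; s1-q>s4; s2-p>s3; s2-q>s3; s3-p>s5; s3-q>s5; s4-p>s5; s4-q>s6; s5-p>s7; s5-q>s7; s6-p>s8; s6-q>s8; s7-p>s9; s7-q>s9; s8-p>s10; s8-q>s10; s9-p>s2; s9-q>s2; s10-p>s11; s10-q>s11; s11-p>s12; s11-q>s12; s12-p>s6; s12-q>s6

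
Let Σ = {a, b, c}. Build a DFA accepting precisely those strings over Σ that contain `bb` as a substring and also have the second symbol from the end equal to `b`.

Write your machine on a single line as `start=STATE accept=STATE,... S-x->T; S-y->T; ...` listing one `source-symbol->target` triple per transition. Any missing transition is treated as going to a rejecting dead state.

Run two small machines in parallel and take their product. One (3 states) tracks whether and how much of `bb` has been seen; the other (13 states) tracks the last 2 symbols read. Each combined state is a pair, one component from each; accept when both components accept. Minimizing collapses redundant product states.
A 6-state machine:
        a   b   c  
>  q0   q0  q1  q0 
   q1   q0  q2  q0 
 * q2   q3  q2  q3 
 * q3   q4  q5  q4 
   q4   q4  q5  q4 
   q5   q3  q2  q3 
(> = start, * = accepting)

start=q0; accept=q2,q3; q0-a->q0; q0-b->q1; q0-c->q0; q1-a->q0; q1-b->q2; q1-c->q0; q2-a->q3; q2-b->q2; q2-c->q3; q3-a->q4; q3-b->q5; q3-c->q4; q4-a->q4; q4-b->q5; q4-c->q4; q5-a->q3; q5-b->q2; q5-c->q3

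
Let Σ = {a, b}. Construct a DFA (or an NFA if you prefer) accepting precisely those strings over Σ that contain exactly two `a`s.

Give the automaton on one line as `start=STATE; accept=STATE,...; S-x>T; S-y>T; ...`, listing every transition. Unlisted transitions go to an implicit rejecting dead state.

Count `a`s, saturating at 3: states s0 through s2 mean 0 through 2 `a`s seen; s3 means more than 2. Each `a` increments (capped at s3); other symbols loop. Accept from {s2}.
        a   b  
>  s0   s1  s0 
   s1   s2  s1 
 * s2   s3  s2 
   s3   s3  s3 
(> = start, * = accepting)

start=s0; accept=s2; s0-a>s1; s0-b>s0; s1-a>s2; s1-b>s1; s2-a>s3; s2-b>s2; s3-a>s3; s3-b>s3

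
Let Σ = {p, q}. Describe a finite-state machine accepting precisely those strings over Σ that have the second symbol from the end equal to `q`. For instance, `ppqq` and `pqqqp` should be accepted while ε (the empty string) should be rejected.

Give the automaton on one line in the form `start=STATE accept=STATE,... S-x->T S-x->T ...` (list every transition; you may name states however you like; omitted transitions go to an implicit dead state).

start=S0 accept=S5,S6 S0-p->S1 S0-q->S2 S1-p->S3 S1-q->S4 S2-p->S5 S2-q->S6 S3-p->S3 S3-q->S4 S4-p->S5 S4-q->S6 S5-p->S3 S5-q->S4 S6-p->S5 S6-q->S6

Because acceptance depends on a position counted from the end, the machine has to buffer the most recent 2 symbols. Make each state the string of the last up-to-2 symbols read; on input `x` shift the window left and append `x`. Accept when the buffered window has length 2 and begins with `q`.
With 7 states:
        p   q  
>  S0   S1  S2 
   S1   S3  S4 
   S2   S5  S6 
   S3   S3  S4 
   S4   S5  S6 
 * S5   S3  S4 
 * S6   S5  S6 
(> = start, * = accepting)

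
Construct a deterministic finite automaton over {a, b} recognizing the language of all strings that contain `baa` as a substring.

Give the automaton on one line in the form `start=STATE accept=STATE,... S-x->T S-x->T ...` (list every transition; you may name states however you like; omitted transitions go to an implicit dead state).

Track how much of `baa` has been matched so far: state S0 is no progress, S3 is the absorbing accept state reached once `baa` has occurred. Intermediate states record partial matches; on a mismatch, fall back to the longest reusable overlap.
A 4-state machine:
        a   b  
>  S0   S0  S1 
   S1   S2  S1 
   S2   S3  S1 
 * S3   S3  S3 
(> = start, * = accepting)

start=S0 accept=S3 S0-a->S0 S0-b->S1 S1-a->S2 S1-b->S1 S2-a->S3 S2-b->S1 S3-a->S3 S3-b->S3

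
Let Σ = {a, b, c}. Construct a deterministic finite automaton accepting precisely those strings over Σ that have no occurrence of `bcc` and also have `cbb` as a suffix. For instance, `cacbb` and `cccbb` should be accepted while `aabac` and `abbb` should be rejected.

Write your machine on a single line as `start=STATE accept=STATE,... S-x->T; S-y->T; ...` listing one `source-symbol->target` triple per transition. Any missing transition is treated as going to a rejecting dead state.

start=q0; accept=q6; q0-a->q0; q0-b->q1; q0-c->q2; q1-a->q0; q1-b->q1; q1-c->q3; q2-a->q0; q2-b->q4; q2-c->q2; q3-a->q0; q3-b->q4; q3-c->q5; q4-a->q0; q4-b->q6; q4-c->q3; q5-a->q5; q5-b->q5; q5-c->q5; q6-a->q0; q6-b->q1; q6-c->q3

Run two small machines in parallel and take their product. The first has 4 states tracking partial matches of the forbidden pattern `bcc`; the second has 4 states tracking how much of the suffix `cbb` has currently been matched. A product state is a pair (one from each), accepting exactly when both do. Minimizing collapses redundant product states.
7 states suffice.
        a   b   c  
>  q0   q0  q1  q2 
   q1   q0  q1  q3 
   q2   q0  q4  q2 
   q3   q0  q4  q5 
   q4   q0  q6  q3 
   q5   q5  q5  q5 
 * q6   q0  q1  q3 
(> = start, * = accepting)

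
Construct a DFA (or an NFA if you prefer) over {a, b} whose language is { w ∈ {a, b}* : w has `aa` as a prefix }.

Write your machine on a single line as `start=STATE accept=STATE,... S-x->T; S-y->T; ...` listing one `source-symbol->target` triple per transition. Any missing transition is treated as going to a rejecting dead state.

start=s0; accept=s2; s0-a->s1; s0-b->s3; s1-a->s2; s1-b->s3; s2-a->s2; s2-b->s2; s3-a->s3; s3-b->s3

Walk along `aa` while the input agrees: from s0 take `a` to s1, and so on. Any deviation drops to the rejecting sink s3. Once s2 is reached the prefix is confirmed and every continuation is accepted.
A 4-state machine:
        a   b  
>  s0   s1  s3 
   s1   s2  s3 
 * s2   s2  s2 
   s3   s3  s3 
(> = start, * = accepting)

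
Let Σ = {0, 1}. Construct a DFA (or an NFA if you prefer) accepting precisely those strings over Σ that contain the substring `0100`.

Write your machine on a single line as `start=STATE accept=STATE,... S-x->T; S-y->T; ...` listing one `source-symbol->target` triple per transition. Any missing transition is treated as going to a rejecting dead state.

start=S0; accept=S4; S0-0->S1; S0-1->S0; S1-0->S1; S1-1->S2; S2-0->S3; S2-1->S0; S3-0->S4; S3-1->S2; S4-0->S4; S4-1->S4

Track how much of `0100` has been matched so far: state S0 is no progress, S4 is the absorbing accept state reached once `0100` has occurred. Intermediate states record partial matches; on a mismatch, fall back to the longest reusable overlap.
With 5 states:
        0   1  
>  S0   S1  S0 
   S1   S1  S2 
   S2   S3  S0 
   S3   S4  S2 
 * S4   S4  S4 
(> = start, * = accepting)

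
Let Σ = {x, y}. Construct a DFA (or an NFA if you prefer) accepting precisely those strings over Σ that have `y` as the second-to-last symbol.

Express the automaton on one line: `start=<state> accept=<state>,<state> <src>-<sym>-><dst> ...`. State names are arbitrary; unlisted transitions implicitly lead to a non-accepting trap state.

Because acceptance depends on a position counted from the end, the machine has to buffer the most recent 2 symbols. Make each state the string of the last up-to-2 symbols read; on input `x` shift the window left and append `x`. Accept when the buffered window has length 2 and begins with `y`.
A 7-state machine:
       x  y 
>  A   B  C 
   B   D  E 
   C   F  G 
   D   D  E 
   E   F  G 
 * F   D  E 
 * G   F  G 
(> = start, * = accepting)

start=A accept=F,G A-x->B A-y->C B-x->D B-y->E C-x->F C-y->G D-x->D D-y->E E-x->F E-y->G F-x->D F-y->E G-x->F G-y->G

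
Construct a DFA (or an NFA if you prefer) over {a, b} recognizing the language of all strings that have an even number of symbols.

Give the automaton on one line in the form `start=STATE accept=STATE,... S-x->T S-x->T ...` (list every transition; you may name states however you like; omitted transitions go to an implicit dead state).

start=q0 accept=q0 q0-a->q1 q0-b->q1 q1-a->q0 q1-b->q0

Count input length modulo 2: every symbol advances one step around the cycle q0 → q1 → q0. Accept at q0.
        a   b  
>* q0   q1  q1 
   q1   q0  q0 
(> = start, * = accepting)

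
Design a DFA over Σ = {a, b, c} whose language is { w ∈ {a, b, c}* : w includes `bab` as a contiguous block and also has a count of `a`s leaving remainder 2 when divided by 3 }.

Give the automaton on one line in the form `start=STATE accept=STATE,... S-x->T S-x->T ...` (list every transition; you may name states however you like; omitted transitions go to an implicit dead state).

Run two small machines in parallel and take their product. One (4 states) tracks whether and how much of `bab` has been seen; the other (3 states) tracks the count of `a`s modulo 3. Each combined state is a pair, one component from each; accept when both components accept.
          a    b    c  
>  q0     q1   q2   q0 
   q1     q3   q4   q1 
   q2     q5   q2   q0 
   q3     q0   q6   q3 
   q4     q7   q4   q1 
   q5     q3   q8   q1 
   q6     q9   q6   q3 
   q7     q0  q10   q3 
   q8    q10   q8   q8 
   q9     q1  q11   q0 
 * q10   q11  q10  q10 
   q11    q8  q11  q11 
(> = start, * = accepting)

start=q0 accept=q10 q0-a->q1 q0-b->q2 q0-c->q0 q1-a->q3 q1-b->q4 q1-c->q1 q2-a->q5 q2-b->q2 q2-c->q0 q3-a->q0 q3-b->q6 q3-c->q3 q4-a->q7 q4-b->q4 q4-c->q1 q5-a->q3 q5-b->q8 q5-c->q1 q6-a->q9 q6-b->q6 q6-c->q3 q7-a->q0 q7-b->q10 q7-c->q3 q8-a->q10 q8-b->q8 q8-c->q8 q9-a->q1 q9-b->q11 q9-c->q0 q10-a->q11 q10-b->q10 q10-c->q10 q11-a->q8 q11-b->q11 q11-c->q11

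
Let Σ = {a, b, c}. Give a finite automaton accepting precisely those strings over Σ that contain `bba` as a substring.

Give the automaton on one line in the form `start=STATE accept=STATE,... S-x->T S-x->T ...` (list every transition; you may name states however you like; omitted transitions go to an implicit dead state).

Track how much of `bba` has been matched so far: state S0 is no progress, S3 is the absorbing accept state reached once `bba` has occurred. Intermediate states record partial matches; on a mismatch, fall back to the longest reusable overlap.
With 4 states:
        a   b   c  
>  S0   S0  S1  S0 
   S1   S0  S2  S0 
   S2   S3  S2  S0 
 * S3   S3  S3  S3 
(> = start, * = accepting)

start=S0 accept=S3 S0-a->S0 S0-b->S1 S0-c->S0 S1-a->S0 S1-b->S2 S1-c->S0 S2-a->S3 S2-b->S2 S2-c->S0 S3-a->S3 S3-b->S3 S3-c->S3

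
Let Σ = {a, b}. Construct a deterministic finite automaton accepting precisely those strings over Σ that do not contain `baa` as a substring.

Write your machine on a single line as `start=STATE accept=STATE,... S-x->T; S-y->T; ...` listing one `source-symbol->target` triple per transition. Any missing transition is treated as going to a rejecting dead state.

start=q0; accept=q0,q1,q2; q0-a->q0; q0-b->q1; q1-a->q2; q1-b->q1; q2-a->q3; q2-b->q1; q3-a->q3; q3-b->q3

This is the complement of 'contains `baa`'. Use the same substring-matching states — q0 through q3 holding how much of `baa` has just been matched — but flip the accepting set: everything except the trap q3 accepts.
A 4-state machine:
        a   b  
>* q0   q0  q1 
 * q1   q2  q1 
 * q2   q3  q1 
   q3   q3  q3 
(> = start, * = accepting)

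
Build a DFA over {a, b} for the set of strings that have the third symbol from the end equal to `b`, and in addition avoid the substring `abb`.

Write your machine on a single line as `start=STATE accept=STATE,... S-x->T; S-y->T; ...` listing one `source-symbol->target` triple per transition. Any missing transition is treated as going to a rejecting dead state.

start=q0; accept=q7,q8,q9,q10; q0-a->q1; q0-b->q2; q1-a->q1; q1-b->q3; q2-a->q4; q2-b->q5; q3-a->q4; q3-b->q6; q4-a->q7; q4-b->q8; q5-a->q9; q5-b->q10; q6-a->q6; q6-b->q6; q7-a->q1; q7-b->q3; q8-a->q4; q8-b->q6; q9-a->q7; q9-b->q8; q10-a->q9; q10-b->q10

Handle the two conditions separately and then intersect. The first has 15 states tracking the last 3 symbols read; the second has 4 states tracking partial matches of the forbidden pattern `abb`. A product state is a pair (one from each), accepting exactly when both do. Equivalent product states are then merged.
11 states suffice.
          a    b  
>  q0     q1   q2 
   q1     q1   q3 
   q2     q4   q5 
   q3     q4   q6 
   q4     q7   q8 
   q5     q9  q10 
   q6     q6   q6 
 * q7     q1   q3 
 * q8     q4   q6 
 * q9     q7   q8 
 * q10    q9  q10 
(> = start, * = accepting)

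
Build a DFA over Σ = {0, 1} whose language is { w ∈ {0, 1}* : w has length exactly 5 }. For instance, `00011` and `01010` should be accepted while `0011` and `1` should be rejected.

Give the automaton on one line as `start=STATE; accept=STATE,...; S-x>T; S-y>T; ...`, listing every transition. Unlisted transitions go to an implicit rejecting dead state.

start=A; accept=F; A-0>B; A-1>B; B-0>C; B-1>C; C-0>D; C-1>D; D-0>E; D-1>E; E-0>F; E-1>F; F-0>G; F-1>G; G-0>G; G-1>G

We only need to distinguish lengths 0, 1, …, 5, and '>5'. Chain A → B → C → D → E → F → G on every symbol, with G looping. Accepting states: {F}.
       0  1 
>  A   B  B 
   B   C  C 
   C   D  D 
   D   E  E 
   E   F  F 
 * F   G  G 
   G   G  G 
(> = start, * = accepting)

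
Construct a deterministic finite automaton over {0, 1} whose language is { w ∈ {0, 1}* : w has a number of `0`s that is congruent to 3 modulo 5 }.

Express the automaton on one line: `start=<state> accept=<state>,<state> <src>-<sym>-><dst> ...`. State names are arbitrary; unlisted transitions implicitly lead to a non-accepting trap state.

start=q0 accept=q3 q0-0->q1 q0-1->q0 q1-0->q2 q1-1->q1 q2-0->q3 q2-1->q2 q3-0->q4 q3-1->q3 q4-0->q0 q4-1->q4

Keep the running count of `0`s modulo 5: each `0` advances along the cycle q0 → q1 → q2 → q3 → q4 → q0 while other symbols loop. Accept at q3.
        0   1  
>  q0   q1  q0 
   q1   q2  q1 
   q2   q3  q2 
 * q3   q4  q3 
   q4   q0  q4 
(> = start, * = accepting)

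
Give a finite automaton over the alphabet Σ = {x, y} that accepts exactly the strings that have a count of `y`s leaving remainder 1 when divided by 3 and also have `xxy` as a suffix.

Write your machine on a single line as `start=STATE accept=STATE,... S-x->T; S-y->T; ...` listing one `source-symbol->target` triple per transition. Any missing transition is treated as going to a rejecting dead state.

start=A; accept=F; A-x->B; A-y->C; B-x->D; B-y->C; C-x->C; C-y->E; D-x->D; D-y->F; E-x->E; E-y->A; F-x->C; F-y->E

Build one automaton per condition and run them in lockstep. The first has 3 states tracking the count of `y`s modulo 3; the second has 4 states tracking how much of the suffix `xxy` has currently been matched. A product state is a pair (one from each), accepting exactly when both do. Minimizing collapses redundant product states.
With 6 states:
       x  y 
>  A   B  C 
   B   D  C 
   C   C  E 
   D   D  F 
   E   E  A 
 * F   C  E 
(> = start, * = accepting)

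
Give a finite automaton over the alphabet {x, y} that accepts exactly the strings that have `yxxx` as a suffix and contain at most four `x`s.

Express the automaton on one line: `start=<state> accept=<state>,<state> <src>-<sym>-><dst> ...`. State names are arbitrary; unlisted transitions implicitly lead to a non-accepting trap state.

Run two small machines in parallel and take their product. The first has 5 states tracking how much of the suffix `yxxx` has currently been matched; the second has 6 states tracking the count of `x`s, saturating at 5. A product state is a pair (one from each), accepting exactly when both do. After merging equivalent states the machine shrinks.
        x   y  
>  S0   S1  S2 
   S1   S3  S4 
   S2   S5  S2 
   S3   S3  S3 
   S4   S6  S4 
   S5   S7  S4 
   S6   S7  S3 
   S7   S8  S3 
 * S8   S3  S3 
(> = start, * = accepting)

start=S0 accept=S8 S0-x->S1 S0-y->S2 S1-x->S3 S1-y->S4 S2-x->S5 S2-y->S2 S3-x->S3 S3-y->S3 S4-x->S6 S4-y->S4 S5-x->S7 S5-y->S4 S6-x->S7 S6-y->S3 S7-x->S8 S7-y->S3 S8-x->S3 S8-y->S3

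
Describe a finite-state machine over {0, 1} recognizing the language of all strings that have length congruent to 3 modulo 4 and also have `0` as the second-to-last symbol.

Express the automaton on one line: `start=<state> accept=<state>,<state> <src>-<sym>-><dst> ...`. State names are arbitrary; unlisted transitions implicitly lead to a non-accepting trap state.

start=q0 accept=q4 q0-0->q1 q0-1->q1 q1-0->q2 q1-1->q3 q2-0->q4 q2-1->q4 q3-0->q5 q3-1->q5 q4-0->q0 q4-1->q0 q5-0->q0 q5-1->q0

Handle the two conditions separately and then intersect. One (4 states) tracks the input length modulo 4; the other (7 states) tracks the last 2 symbols read. Each combined state is a pair, one component from each; accept when both components accept. Equivalent product states are then merged.
With 6 states:
        0   1  
>  q0   q1  q1 
   q1   q2  q3 
   q2   q4  q4 
   q3   q5  q5 
 * q4   q0  q0 
   q5   q0  q0 
(> = start, * = accepting)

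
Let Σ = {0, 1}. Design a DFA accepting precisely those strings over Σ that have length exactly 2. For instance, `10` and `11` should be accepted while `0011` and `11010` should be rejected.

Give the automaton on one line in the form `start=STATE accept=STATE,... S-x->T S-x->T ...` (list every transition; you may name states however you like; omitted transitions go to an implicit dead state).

We only need to distinguish lengths 0, 1, …, 2, and '>2'. Chain s0 → s1 → s2 → s3 on every symbol, with s3 looping. Accepting states: {s2}.
4 states suffice.
        0   1  
>  s0   s1  s1 
   s1   s2  s2 
 * s2   s3  s3 
   s3   s3  s3 
(> = start, * = accepting)

start=s0 accept=s2 s0-0->s1 s0-1->s1 s1-0->s2 s1-1->s2 s2-0->s3 s2-1->s3 s3-0->s3 s3-1->s3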